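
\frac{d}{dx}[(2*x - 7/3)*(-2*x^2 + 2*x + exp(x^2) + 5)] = 4*x^2*exp(x^2) - 12*x^2 - 14*x*exp(x^2)/3 + 52*x/3 + 2*exp(x^2) + 16/3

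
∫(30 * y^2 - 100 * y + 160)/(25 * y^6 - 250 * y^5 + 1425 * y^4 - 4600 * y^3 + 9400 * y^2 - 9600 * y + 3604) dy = -acot(5*(y - 1)*(y^2 - 4*y + 12)/2) + C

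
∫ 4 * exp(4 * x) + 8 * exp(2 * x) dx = (exp(2*x) + 2)^2 + C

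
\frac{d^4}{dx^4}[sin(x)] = sin(x)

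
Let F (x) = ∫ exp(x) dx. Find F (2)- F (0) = -1 + exp(2)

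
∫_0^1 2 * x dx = 1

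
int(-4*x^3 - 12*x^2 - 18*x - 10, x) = -x^4 - 4*x^3 - 9*x^2 - 10*x + C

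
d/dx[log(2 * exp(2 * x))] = 2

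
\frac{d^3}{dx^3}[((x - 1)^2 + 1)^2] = 24*x - 24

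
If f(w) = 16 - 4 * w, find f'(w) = -4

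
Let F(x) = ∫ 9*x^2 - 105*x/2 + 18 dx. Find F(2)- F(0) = -45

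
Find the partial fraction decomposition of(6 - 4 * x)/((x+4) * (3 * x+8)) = 25/(2*(3*x + 8)) - 11/(2*(x + 4))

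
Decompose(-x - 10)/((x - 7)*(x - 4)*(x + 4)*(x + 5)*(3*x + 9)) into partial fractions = -5/(648*(x + 5)) + 1/(44*(x + 4)) - 1/(60*(x + 3)) + 1/(324*(x - 4)) - 17/(11880*(x - 7))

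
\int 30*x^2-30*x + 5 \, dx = 10*x^3 - 15*x^2 + 5*x + C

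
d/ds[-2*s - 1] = -2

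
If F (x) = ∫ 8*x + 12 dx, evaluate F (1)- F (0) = 16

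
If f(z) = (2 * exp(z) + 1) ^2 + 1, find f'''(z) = 32*exp(2*z) + 4*exp(z)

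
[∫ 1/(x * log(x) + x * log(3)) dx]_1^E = -log(log(3)) + log(log(3*E))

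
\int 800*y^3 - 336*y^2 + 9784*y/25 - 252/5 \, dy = 200*y^4 - 112*y^3 + 4892*y^2/25 - 252*y/5 + C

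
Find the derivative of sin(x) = cos(x)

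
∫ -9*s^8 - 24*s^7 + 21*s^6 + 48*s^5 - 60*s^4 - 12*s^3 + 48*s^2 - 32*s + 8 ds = -s^9 - 3*s^8 + 3*s^7 + 8*s^6 - 12*s^5 - 3*s^4 + 16*s^3 - 16*s^2 + 8*s + C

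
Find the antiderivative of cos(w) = sin(w) + C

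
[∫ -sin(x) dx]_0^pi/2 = -1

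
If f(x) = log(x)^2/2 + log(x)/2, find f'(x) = (2*log(x) + 1)/(2*x)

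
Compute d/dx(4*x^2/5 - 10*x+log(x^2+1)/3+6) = (24*x^3 - 150*x^2 + 34*x - 150)/(15*x^2 + 15)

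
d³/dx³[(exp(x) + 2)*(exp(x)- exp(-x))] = (8*exp(3*x) + 2*exp(2*x) + 2)*exp(-x)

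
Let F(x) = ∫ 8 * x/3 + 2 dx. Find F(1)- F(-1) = 4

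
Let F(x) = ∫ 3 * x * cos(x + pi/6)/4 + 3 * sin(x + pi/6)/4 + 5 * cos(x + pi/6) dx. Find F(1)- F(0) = -5/2 + 23*sin(pi/6 + 1)/4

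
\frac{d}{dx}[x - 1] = 1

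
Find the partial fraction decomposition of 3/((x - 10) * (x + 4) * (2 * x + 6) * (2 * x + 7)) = 4/(9*(2*x + 7)) - 3/(28*(x + 4)) - 3/(26*(x + 3)) + 1/(3276*(x - 10))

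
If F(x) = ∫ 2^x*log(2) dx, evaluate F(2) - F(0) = 3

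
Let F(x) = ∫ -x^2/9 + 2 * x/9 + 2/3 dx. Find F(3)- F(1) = 34/27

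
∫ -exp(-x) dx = exp(-x) + C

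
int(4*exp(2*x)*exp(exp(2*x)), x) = 2*exp(exp(2*x)) + C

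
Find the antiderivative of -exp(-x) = exp(-x) + C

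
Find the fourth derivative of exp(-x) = exp(-x)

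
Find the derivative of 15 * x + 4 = 15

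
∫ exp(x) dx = exp(x) + C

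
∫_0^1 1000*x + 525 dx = 1025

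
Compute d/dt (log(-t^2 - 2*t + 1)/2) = (t + 1)/(t^2 + 2*t - 1)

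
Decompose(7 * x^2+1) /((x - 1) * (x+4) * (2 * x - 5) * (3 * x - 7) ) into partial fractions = -264/(19*(3*x - 7)) + 358/(39*(2*x - 5)) - 113/(1235*(x + 4)) + 2/(15*(x - 1))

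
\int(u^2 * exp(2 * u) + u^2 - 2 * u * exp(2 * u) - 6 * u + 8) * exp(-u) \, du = 2*(u - 2)^2*sinh(u) + C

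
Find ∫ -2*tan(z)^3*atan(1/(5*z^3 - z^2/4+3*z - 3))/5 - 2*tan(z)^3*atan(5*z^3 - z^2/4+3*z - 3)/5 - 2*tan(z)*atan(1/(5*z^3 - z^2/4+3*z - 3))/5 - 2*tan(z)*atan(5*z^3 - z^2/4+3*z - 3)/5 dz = -(tan(z)^2 + 10)*(atan(5*z^3 - z^2/4 + 3*z - 3) + atan(4/(20*z^3 - z^2 + 12*z - 12)))/5 + C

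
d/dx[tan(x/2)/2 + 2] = 1/(4*cos(x/2)^2)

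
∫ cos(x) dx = sin(x) + C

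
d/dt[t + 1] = 1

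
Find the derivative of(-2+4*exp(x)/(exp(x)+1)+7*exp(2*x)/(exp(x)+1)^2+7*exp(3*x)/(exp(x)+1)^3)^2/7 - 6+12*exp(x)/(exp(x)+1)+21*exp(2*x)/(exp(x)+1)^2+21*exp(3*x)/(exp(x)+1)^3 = (2067*exp(6*x) + 4325*exp(5*x) + 4295*exp(4*x) + 2285*exp(3*x) + 610*exp(2*x) + 68*exp(x))/(7*exp(7*x) + 49*exp(6*x) + 147*exp(5*x) + 245*exp(4*x) + 245*exp(3*x) + 147*exp(2*x) + 49*exp(x) + 7)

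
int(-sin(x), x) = cos(x) + C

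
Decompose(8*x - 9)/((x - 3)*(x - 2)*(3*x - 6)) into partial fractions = -5/(x - 2) - 7/(3*(x - 2)^2) + 5/(x - 3)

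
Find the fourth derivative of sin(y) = sin(y)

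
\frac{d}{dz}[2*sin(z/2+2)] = cos(z/2 + 2)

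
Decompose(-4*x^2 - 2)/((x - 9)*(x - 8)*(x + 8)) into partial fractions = -129/(136*(x + 8)) + 129/(8*(x - 8)) - 326/(17*(x - 9))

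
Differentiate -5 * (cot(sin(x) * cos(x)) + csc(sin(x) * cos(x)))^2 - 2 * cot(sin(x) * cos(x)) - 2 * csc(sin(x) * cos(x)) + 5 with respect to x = 4*(cos(sin(x)*cos(x)) + 1 + 5*cos(sin(x)*cos(x))^2/sin(sin(x)*cos(x)) + 10*cos(sin(x)*cos(x))/sin(sin(x)*cos(x)) + 5/sin(sin(x)*cos(x)))*sin(x + pi/4)*cos(x + pi/4)/sin(sin(x)*cos(x))^2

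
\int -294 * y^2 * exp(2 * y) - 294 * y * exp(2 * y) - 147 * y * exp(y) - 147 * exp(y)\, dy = 21*y*exp(y) - 3*(7*y*exp(y) + 4)^2 + C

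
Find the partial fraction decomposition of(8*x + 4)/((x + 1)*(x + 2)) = 12/(x + 2) - 4/(x + 1)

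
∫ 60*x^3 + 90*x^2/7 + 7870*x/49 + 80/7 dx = 15*x^4 + 30*x^3/7 + 3935*x^2/49 + 80*x/7 + C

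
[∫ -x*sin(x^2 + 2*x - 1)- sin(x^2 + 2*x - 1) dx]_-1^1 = 0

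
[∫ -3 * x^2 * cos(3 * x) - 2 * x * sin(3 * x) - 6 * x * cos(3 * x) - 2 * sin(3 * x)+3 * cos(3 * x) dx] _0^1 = -2*sin(3)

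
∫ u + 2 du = u^2/2 + 2*u + C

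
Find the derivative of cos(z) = -sin(z)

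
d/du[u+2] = 1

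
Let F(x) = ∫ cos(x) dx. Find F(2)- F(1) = -sin(1) + sin(2)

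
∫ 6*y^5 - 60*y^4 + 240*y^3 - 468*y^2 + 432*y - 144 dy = y^6 - 12*y^5 + 60*y^4 - 156*y^3 + 216*y^2 - 144*y + C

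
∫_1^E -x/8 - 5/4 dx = -(E/4 + 2)^2 - E/4 + 85/16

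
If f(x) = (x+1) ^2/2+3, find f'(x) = x + 1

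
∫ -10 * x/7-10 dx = -5*x^2/7 - 10*x + C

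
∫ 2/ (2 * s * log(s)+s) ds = log(2*log(s) + 1) + C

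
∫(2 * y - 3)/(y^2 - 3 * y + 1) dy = log(y^2 - 3*y + 1) + C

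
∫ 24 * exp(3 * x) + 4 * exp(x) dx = (8*exp(2*x) + 4)*exp(x) + C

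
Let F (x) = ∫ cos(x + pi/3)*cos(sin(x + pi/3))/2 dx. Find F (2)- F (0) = -sin(sqrt(3)/2)/2 + sin(sin(pi/3 + 2))/2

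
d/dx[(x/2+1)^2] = x/2 + 1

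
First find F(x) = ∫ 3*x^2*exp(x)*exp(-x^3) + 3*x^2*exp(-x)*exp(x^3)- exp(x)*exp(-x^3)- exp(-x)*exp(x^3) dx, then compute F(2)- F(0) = -exp(-6) + exp(6)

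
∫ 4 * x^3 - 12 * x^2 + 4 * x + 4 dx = x^4 - 4*x^3 + 2*x^2 + 4*x + C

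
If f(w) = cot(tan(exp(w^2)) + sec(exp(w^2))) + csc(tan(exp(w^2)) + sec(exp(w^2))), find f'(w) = -2*w*(sin(exp(w^2))*cos(tan(exp(w^2)) + 1/cos(exp(w^2))) + sin(exp(w^2)) + cos(tan(exp(w^2)) + 1/cos(exp(w^2))) + 1)*exp(w^2)/(sin(tan(exp(w^2)) + 1/cos(exp(w^2)))^2*cos(exp(w^2))^2)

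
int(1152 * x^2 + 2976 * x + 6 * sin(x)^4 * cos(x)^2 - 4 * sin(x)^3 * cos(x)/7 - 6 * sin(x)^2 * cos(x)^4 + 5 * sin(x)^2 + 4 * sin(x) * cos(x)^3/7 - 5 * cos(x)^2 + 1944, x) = 384*x^3 + 1488*x^2 + 1944*x - 2*sin(x)^3*cos(x)^3 - 5*sin(2*x)/2 - cos(4*x)/28 + C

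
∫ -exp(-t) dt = exp(-t) + C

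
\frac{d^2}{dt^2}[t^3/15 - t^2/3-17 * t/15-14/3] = 2*t/5 - 2/3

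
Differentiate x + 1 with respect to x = 1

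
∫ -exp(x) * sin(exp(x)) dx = cos(exp(x)) + C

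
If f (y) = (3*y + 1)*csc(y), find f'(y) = -3*y*cot(y)*csc(y) - cot(y)*csc(y) + 3*csc(y)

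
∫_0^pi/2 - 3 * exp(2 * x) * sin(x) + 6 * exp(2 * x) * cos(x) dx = -3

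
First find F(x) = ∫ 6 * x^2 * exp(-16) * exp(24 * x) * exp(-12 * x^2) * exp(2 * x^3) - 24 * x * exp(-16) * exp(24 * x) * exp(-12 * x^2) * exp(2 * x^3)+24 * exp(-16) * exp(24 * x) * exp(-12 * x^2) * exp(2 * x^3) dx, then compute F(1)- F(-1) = -exp(-54) + exp(-2)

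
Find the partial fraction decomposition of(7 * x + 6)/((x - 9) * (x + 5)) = 29/(14*(x + 5)) + 69/(14*(x - 9))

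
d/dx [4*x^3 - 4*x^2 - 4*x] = 12*x^2 - 8*x - 4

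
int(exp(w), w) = exp(w) + C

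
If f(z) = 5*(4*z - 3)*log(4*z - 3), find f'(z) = 20*log(4*z - 3) + 20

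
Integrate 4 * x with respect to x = 2*x^2 + C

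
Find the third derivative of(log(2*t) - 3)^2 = (4*log(t) - 18 + 4*log(2))/t^3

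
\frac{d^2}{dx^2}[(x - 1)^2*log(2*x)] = (2*x^2*log(x) + 2*x^2*log(2) + 3*x^2 - 2*x - 1)/x^2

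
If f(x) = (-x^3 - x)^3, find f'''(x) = -504*x^6 - 630*x^4 - 180*x^2 - 6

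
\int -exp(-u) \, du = exp(-u) + C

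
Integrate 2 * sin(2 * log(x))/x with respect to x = -cos(2*log(x)) + C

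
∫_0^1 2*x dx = 1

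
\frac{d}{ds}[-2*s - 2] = -2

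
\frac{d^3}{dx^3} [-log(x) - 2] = -2/x^3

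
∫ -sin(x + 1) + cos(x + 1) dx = sqrt(2)*sin(x + pi/4 + 1) + C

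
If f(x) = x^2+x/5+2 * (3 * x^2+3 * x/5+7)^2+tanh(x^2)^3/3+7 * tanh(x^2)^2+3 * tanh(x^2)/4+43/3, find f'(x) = 72*x^3 + 108*x^2/5 - 2*x*tanh(x^2)^4 - 28*x*tanh(x^2)^3 + x*tanh(x^2)^2/2 + 28*x*tanh(x^2) + 8647*x/50 + 17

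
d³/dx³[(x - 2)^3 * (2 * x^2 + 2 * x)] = 120*x^2 - 240*x + 72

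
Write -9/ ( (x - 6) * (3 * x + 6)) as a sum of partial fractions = 3/(8*(x + 2)) - 3/(8*(x - 6))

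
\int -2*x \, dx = -x^2 + C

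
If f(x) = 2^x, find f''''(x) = 2^x*log(2)^4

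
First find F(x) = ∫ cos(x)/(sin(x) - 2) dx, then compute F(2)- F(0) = -log(2) + log(2 - sin(2))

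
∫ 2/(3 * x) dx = 2*log(2*x)/3 + C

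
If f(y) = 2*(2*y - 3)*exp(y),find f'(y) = 4*y*exp(y) - 2*exp(y)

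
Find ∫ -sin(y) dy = cos(y) + C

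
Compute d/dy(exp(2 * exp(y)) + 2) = 2*exp(y + 2*exp(y))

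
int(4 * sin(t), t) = -4*cos(t) + C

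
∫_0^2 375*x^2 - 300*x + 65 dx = 530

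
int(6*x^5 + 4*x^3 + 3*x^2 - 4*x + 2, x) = x^6 + x^4 + x^3 - 2*x^2 + 2*x + C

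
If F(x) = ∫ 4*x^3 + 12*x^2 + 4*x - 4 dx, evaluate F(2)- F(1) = 45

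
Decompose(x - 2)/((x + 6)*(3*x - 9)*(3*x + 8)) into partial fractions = 7/(85*(3*x + 8)) - 4/(135*(x + 6)) + 1/(459*(x - 3))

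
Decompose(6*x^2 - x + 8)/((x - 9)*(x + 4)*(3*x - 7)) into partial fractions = -69/(76*(3*x - 7)) + 108/(247*(x + 4)) + 97/(52*(x - 9))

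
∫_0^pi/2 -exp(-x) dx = -1 + exp(-pi/2)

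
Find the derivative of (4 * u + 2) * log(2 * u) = (4*u*log(u) + 4*u*log(2) + 4*u + 2)/u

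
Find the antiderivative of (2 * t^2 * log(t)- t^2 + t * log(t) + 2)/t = (log(t) - 1)*(t^2 + t + 2) + C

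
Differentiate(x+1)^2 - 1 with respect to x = 2*x + 2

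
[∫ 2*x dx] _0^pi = pi^2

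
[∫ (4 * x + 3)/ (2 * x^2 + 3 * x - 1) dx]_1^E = -log(12) + log(-3 + 9*E + 6*exp(2))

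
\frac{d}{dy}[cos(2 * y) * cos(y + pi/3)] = -2*sin(2*y)*cos(y + pi/3) - sin(y + pi/3)*cos(2*y)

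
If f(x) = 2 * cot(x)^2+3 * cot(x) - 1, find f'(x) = -(3 + 4*cos(x)/sin(x))/sin(x)^2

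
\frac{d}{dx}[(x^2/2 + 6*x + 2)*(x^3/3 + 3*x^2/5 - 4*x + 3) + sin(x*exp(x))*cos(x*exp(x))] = 5*x^4/6 + 46*x^3/5 + 34*x^2/5 - 2*x*exp(x)*sin(x*exp(x))^2 + x*exp(x) - 213*x/5 - 2*exp(x)*sin(x*exp(x))^2 + exp(x) + 10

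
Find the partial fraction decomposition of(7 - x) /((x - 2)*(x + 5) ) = -12/(7*(x + 5)) + 5/(7*(x - 2))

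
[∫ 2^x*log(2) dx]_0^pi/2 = -1 + 2^(pi/2)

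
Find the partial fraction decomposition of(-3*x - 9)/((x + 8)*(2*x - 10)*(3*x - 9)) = 5/(286*(x + 8)) + 3/(22*(x - 3)) - 2/(13*(x - 5))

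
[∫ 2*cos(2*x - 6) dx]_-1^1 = -sin(4) + sin(8)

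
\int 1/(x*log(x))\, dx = log(2*log(x)) + C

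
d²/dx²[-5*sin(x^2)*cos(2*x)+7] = 20*x^2*sin(x^2)*cos(2*x) + 40*x*sin(2*x)*cos(x^2) + 20*sin(x^2)*cos(2*x) - 10*cos(2*x)*cos(x^2)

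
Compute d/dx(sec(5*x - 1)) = 5*tan(5*x - 1)*sec(5*x - 1)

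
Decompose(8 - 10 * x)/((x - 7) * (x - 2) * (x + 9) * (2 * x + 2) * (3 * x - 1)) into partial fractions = 27/(1600*(3*x - 1)) + 7/(5632*(x + 9)) - 3/(256*(x + 1)) + 2/(275*(x - 2)) - 31/(12800*(x - 7))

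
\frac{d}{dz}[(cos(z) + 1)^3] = 3*(sin(z)^2 - 2*cos(z) - 2)*sin(z)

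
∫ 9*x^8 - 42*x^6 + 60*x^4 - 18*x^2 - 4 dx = x^9 - 6*x^7 + 12*x^5 - 6*x^3 - 4*x + C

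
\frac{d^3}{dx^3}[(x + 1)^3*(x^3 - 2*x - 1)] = 120*x^3 + 180*x^2 + 24*x - 36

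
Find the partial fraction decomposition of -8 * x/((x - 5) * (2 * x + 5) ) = -8/(3*(2*x + 5)) - 8/(3*(x - 5))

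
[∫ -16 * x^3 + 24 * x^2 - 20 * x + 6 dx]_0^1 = 0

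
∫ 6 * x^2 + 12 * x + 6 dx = 2*x^3 + 6*x^2 + 6*x + C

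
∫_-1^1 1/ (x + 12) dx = -log(11) + log(13)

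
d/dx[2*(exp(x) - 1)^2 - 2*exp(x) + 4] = 4*exp(2*x) - 6*exp(x)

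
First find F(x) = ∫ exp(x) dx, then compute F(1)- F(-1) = E - exp(-1)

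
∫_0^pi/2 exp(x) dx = -1 + exp(pi/2)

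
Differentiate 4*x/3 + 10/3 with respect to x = 4/3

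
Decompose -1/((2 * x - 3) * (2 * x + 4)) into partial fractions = -1/(7*(2*x - 3)) + 1/(14*(x + 2))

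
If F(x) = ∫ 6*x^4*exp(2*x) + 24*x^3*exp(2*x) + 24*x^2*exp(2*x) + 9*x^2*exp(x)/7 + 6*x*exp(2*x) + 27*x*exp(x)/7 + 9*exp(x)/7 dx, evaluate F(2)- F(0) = 54*exp(2)/7 + 108*exp(4)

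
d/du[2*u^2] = 4*u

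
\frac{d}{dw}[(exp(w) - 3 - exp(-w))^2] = (2*exp(4*w) - 6*exp(3*w) - 6*exp(w) - 2)*exp(-2*w)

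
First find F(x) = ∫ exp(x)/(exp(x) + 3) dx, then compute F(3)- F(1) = -log(E + 3) + log(3 + exp(3))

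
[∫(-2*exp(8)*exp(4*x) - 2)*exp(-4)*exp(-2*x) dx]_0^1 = -exp(6) - exp(-4) + exp(-6) + exp(4)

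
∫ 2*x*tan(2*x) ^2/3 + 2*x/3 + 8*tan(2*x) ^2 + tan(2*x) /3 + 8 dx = (x/3 + 4)*tan(2*x) + C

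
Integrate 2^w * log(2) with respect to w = 2^w + C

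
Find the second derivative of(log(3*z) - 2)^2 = (-2*log(z) - 2*log(3) + 6)/z^2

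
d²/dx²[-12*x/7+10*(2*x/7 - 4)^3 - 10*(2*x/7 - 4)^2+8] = 480*x/343 - 1040/49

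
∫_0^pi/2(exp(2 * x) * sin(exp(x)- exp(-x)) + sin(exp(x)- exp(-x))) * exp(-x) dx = 1 - cos(-exp(pi/2) + exp(-pi/2))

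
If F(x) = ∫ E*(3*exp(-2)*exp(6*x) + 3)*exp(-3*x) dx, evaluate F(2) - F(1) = -exp(2) - exp(-5) + exp(-2) + exp(5)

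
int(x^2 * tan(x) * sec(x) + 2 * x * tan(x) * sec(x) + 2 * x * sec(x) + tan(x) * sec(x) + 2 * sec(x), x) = (x + 1)^2*sec(x) + C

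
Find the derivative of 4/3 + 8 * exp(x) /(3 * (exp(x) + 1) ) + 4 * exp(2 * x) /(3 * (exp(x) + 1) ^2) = (16*exp(2*x) + 8*exp(x))/(3*exp(3*x) + 9*exp(2*x) + 9*exp(x) + 3)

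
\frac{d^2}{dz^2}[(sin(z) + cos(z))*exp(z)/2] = sqrt(2)*exp(z)*cos(z + pi/4)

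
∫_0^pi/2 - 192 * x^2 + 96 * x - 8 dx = (1 - 2*pi)^3 - 1 + 2*pi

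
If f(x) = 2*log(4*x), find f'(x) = 2/x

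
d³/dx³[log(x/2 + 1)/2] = 1/(x^3 + 6*x^2 + 12*x + 8)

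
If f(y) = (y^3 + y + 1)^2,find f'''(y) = 120*y^3 + 48*y + 12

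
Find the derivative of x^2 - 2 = 2*x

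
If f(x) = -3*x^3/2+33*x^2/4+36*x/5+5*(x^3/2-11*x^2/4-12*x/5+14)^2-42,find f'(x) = 15*x^5/2 - 275*x^4/4 + 413*x^3/4 + 807*x^2/2 - 6959*x/10 - 1644/5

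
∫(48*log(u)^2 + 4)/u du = 16*log(u)^3 + 4*log(u) + C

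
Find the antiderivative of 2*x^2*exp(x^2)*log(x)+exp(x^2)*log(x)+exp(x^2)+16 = x*(exp(x^2)*log(x) + 16) + C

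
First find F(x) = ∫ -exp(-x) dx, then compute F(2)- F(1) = -exp(-1) + exp(-2)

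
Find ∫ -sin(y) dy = cos(y) + C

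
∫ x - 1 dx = x^2/2 - x + C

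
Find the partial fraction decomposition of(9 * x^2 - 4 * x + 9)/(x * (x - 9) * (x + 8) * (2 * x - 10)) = -617/(3536*(x + 8)) - 107/(260*(x - 5)) + 39/(68*(x - 9)) + 1/(80*x)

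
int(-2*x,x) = -x^2 + C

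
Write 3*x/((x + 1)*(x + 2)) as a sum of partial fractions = 6/(x + 2) - 3/(x + 1)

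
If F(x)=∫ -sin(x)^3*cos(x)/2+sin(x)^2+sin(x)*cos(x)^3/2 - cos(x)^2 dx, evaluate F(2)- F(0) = -cos(8)/32 + 1/32 - sin(4)/2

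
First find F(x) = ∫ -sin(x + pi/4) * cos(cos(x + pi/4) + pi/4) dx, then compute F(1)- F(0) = -sin(sqrt(2)/2 + pi/4) + sin(cos(pi/4 + 1) + pi/4)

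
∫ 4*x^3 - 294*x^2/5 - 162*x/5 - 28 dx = x^4 - 98*x^3/5 - 81*x^2/5 - 28*x + C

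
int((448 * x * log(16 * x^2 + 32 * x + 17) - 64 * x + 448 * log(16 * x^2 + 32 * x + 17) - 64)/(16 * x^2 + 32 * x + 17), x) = (7*log(16*(x + 1)^2 + 1) - 2)*log(16*(x + 1)^2 + 1) + C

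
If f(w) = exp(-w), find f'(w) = -exp(-w)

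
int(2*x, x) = x^2 + C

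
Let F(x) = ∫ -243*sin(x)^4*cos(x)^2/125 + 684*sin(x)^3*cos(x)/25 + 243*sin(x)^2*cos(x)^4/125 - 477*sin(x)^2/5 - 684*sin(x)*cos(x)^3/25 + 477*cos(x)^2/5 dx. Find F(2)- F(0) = 9*(9*sin(4)^2 - 380*sin(4) + 5300)*sin(4)/1000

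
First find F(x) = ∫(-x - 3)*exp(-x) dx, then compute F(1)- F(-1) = -3*E + 5*exp(-1)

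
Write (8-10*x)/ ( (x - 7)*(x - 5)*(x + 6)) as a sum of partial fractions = 68/(143*(x + 6)) + 21/(11*(x - 5)) - 31/(13*(x - 7))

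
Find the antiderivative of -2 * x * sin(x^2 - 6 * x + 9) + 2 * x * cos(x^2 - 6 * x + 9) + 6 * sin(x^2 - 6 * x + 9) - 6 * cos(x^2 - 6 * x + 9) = sin((x - 3)^2) + cos((x - 3)^2) + C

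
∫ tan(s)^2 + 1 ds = tan(s) + C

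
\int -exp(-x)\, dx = exp(-x) + C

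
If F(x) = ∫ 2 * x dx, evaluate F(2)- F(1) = 3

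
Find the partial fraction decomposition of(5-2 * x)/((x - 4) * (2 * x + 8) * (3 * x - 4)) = -21/(256*(3*x - 4)) + 13/(256*(x + 4)) - 3/(128*(x - 4))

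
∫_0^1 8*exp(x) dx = -8 + 8*E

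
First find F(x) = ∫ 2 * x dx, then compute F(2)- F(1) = 3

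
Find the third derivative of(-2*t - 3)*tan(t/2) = -3*t*tan(t/2)^4/2 - 2*t*tan(t/2)^2 - t/2 - 9*tan(t/2)^4/4 - 3*tan(t/2)^3 - 3*tan(t/2)^2 - 3*tan(t/2) - 3/4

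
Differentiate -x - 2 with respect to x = -1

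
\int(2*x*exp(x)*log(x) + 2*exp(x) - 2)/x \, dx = 2*(exp(x) - 1)*log(x) + C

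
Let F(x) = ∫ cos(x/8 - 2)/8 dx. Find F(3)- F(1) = -sin(13/8) + sin(15/8)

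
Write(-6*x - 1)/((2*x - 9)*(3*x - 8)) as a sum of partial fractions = 51/(11*(3*x - 8)) - 56/(11*(2*x - 9))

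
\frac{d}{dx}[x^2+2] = 2*x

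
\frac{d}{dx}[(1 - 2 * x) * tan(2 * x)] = -4*x/cos(2*x)^2 - 2*tan(2*x) + 2/cos(2*x)^2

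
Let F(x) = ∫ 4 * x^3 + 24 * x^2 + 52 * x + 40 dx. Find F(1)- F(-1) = 96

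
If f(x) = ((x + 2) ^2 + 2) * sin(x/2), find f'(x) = x^2*cos(x/2)/2 + 2*sqrt(2)*x*sin(x/2 + pi/4) + 4*sin(x/2) + 3*cos(x/2)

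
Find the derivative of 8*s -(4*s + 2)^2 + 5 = -32*s - 8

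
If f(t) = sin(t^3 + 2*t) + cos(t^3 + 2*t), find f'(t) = -3*t^2*sin(t^3 + 2*t) + 3*t^2*cos(t^3 + 2*t) - 2*sin(t^3 + 2*t) + 2*cos(t^3 + 2*t)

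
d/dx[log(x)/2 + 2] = 1/(2*x)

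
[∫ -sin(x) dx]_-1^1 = 0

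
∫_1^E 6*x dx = -3 + 3*exp(2)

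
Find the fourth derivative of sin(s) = sin(s)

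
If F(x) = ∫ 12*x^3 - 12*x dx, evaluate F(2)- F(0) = 24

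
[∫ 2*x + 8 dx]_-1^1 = 16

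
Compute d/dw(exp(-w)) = -exp(-w)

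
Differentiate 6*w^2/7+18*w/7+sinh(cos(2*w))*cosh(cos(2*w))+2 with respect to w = 12*w/7 - 4*sin(2*w)*sinh(cos(2*w))^2 - 2*sin(2*w) + 18/7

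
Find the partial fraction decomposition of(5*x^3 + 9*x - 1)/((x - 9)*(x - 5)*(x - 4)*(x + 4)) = 119/(312*(x + 4)) + 71/(8*(x - 4)) - 223/(12*(x - 5)) + 745/(52*(x - 9))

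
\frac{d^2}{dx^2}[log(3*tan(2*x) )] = 4*(tan(2*x)^4 - 1)/tan(2*x)^2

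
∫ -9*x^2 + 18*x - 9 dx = -3*x^3 + 9*x^2 - 9*x + C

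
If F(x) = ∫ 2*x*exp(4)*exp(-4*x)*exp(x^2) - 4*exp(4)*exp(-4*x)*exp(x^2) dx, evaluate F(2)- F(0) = 1 - exp(4)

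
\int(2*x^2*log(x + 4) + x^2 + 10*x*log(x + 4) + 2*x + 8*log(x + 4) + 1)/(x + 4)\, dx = (x + 1)^2*log(x + 4) + C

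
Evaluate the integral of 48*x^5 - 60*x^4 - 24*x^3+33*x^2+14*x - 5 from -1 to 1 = -12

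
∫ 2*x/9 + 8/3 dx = x^2/9 + 8*x/3 + C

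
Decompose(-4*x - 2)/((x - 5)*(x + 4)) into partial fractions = -14/(9*(x + 4)) - 22/(9*(x - 5))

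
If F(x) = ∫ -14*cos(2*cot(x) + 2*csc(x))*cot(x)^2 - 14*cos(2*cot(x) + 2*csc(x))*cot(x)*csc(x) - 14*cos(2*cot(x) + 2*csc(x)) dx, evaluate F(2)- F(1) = -7*sin(2*cot(1) + 2*csc(1)) + 7*sin(2*cot(2) + 2*csc(2))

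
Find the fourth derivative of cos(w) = cos(w)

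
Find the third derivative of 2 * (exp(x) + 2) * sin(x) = 4*sqrt(2)*exp(x)*cos(x + pi/4) - 4*cos(x)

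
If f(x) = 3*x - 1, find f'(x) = 3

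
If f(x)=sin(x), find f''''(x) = sin(x)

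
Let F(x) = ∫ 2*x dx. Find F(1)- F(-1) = 0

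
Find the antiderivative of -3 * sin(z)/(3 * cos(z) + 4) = log(3*cos(z) + 4) + C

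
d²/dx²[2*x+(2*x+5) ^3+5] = 48*x + 120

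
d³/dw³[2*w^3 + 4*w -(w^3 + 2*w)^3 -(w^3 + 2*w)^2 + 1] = -504*w^6 - 1260*w^4 - 120*w^3 - 720*w^2 - 96*w - 36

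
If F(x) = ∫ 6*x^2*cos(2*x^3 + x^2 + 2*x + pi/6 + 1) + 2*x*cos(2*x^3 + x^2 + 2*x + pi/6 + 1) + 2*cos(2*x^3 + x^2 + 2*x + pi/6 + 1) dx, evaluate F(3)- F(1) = -sin(pi/6 + 6) + sin(pi/6 + 70)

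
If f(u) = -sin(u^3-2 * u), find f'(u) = (2 - 3*u^2)*cos(u*(u^2 - 2))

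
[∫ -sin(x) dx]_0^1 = -1 + cos(1)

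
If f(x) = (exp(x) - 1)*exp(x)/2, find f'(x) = exp(2*x) - exp(x)/2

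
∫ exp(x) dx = exp(x) + C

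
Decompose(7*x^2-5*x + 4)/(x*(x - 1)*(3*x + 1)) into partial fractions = 29/(2*(3*x + 1)) + 3/(2*(x - 1)) - 4/x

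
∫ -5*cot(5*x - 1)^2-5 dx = cot(5*x - 1) + C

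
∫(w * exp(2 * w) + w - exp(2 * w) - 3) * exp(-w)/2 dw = (w - 2)*sinh(w) + C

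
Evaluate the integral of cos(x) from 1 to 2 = -sin(1) + sin(2)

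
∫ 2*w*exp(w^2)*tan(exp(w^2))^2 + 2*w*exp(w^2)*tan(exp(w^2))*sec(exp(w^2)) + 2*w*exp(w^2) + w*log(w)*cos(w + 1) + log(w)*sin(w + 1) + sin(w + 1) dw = w*log(w)*sin(w + 1) + tan(exp(w^2)) + sec(exp(w^2)) + C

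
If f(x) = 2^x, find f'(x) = 2^x*log(2)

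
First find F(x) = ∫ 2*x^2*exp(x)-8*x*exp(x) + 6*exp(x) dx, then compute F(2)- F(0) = -18 + 2*exp(2)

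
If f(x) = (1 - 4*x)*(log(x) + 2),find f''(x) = (-4*x - 1)/x^2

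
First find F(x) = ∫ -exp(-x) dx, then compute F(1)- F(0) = -1 + exp(-1)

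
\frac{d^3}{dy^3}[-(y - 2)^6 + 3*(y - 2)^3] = -120*y^3 + 720*y^2 - 1440*y + 978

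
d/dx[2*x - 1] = 2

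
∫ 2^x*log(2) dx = 2^x + C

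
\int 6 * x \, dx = 3*x^2 + C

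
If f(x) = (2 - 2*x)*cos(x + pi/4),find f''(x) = 2*x*cos(x + pi/4) + 4*sin(x + pi/4) - 2*cos(x + pi/4)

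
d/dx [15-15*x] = -15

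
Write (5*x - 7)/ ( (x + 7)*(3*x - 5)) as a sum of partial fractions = 2/(13*(3*x - 5)) + 21/(13*(x + 7))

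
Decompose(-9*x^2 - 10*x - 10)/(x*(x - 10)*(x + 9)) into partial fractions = -649/(171*(x + 9)) - 101/(19*(x - 10)) + 1/(9*x)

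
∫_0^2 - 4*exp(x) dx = 4 - 4*exp(2)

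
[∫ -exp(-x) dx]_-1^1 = -E + exp(-1)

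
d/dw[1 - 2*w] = -2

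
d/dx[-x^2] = -2*x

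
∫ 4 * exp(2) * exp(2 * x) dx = 2*exp(2*x + 2) + C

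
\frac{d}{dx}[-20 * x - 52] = -20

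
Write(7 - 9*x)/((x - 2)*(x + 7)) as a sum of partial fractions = -70/(9*(x + 7)) - 11/(9*(x - 2))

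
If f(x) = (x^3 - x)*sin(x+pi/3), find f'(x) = x^3*cos(x + pi/3) + 3*x^2*sin(x + pi/3) - x*cos(x + pi/3) - sin(x + pi/3)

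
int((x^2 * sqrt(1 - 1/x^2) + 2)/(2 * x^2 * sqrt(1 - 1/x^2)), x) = x/2 + asec(x) + C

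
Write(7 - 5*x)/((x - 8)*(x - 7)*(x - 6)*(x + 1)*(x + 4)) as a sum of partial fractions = 3/(440*(x + 4)) - 1/(126*(x + 1)) - 23/(140*(x - 6)) + 7/(22*(x - 7)) - 11/(72*(x - 8))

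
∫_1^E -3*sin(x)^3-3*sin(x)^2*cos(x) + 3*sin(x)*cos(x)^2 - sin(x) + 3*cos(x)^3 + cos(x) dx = -(cos(1) + sin(1))^3 + cos(E) - sin(1) - cos(1) + (cos(E) + sin(E))^3 + sin(E)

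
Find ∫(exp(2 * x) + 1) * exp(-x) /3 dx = 2*sinh(x)/3 + C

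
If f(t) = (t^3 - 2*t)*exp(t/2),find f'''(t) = t^3*exp(t/2)/8 + 9*t^2*exp(t/2)/4 + 35*t*exp(t/2)/4 + 9*exp(t/2)/2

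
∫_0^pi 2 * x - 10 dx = -25 + (5 - pi)^2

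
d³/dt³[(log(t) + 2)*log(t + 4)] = (2*t^3*log(t) + 2*t^3*log(t + 4) - 2*t^3 + 24*t^2*log(t + 4) - 36*t^2 + 96*t*log(t + 4) - 48*t + 128*log(t + 4))/(t^6 + 12*t^5 + 48*t^4 + 64*t^3)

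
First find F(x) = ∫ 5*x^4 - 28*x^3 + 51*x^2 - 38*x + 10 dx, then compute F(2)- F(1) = -2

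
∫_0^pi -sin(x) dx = -2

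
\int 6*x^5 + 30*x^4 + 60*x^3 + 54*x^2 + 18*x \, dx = x^6 + 6*x^5 + 15*x^4 + 18*x^3 + 9*x^2 + C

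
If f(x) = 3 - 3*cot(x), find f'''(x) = 18*cot(x)^4 + 24*cot(x)^2 + 6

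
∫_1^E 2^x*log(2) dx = -2 + 2^E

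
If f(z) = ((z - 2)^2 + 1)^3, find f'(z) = 6*z^5 - 60*z^4 + 252*z^3 - 552*z^2 + 630*z - 300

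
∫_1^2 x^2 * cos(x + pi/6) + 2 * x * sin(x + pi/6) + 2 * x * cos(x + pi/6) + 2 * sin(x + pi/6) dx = -3*sin(pi/6 + 1) + 8*sin(pi/6 + 2)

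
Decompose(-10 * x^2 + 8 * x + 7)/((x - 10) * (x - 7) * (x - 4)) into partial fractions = -121/(18*(x - 4)) + 427/(9*(x - 7)) - 913/(18*(x - 10))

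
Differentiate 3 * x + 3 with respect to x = 3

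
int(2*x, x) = x^2 + C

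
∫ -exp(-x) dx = exp(-x) + C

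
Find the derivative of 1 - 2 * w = -2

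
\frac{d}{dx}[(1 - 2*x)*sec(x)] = -2*x*tan(x)*sec(x) + tan(x)*sec(x) - 2*sec(x)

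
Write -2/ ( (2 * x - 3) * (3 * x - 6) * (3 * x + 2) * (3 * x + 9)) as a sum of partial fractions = -3/(364*(3*x + 2)) + 16/(1053*(2*x - 3)) + 2/(2835*(x + 3)) - 1/(180*(x - 2))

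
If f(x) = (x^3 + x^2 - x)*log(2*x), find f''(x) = (6*x^2*log(x) + 6*x^2*log(2) + 5*x^2 + 2*x*log(x) + 2*x*log(2) + 3*x - 1)/x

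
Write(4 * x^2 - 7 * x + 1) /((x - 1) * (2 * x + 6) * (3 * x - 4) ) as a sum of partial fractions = -11/(26*(3*x - 4)) + 29/(52*(x + 3)) + 1/(4*(x - 1))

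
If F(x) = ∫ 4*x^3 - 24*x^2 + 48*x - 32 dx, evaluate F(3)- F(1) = 0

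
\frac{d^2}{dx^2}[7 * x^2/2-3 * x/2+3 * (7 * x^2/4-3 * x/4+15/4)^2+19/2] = 441*x^2/4 - 189*x/4 + 713/8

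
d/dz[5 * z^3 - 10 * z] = 15*z^2 - 10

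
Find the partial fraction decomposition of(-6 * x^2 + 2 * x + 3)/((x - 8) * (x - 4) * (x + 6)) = -45/(28*(x + 6)) + 17/(8*(x - 4)) - 365/(56*(x - 8))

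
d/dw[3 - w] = -1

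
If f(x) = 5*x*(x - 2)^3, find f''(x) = 60*x^2 - 180*x + 120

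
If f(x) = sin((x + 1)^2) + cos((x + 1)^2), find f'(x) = -2*x*sin(x^2 + 2*x + 1) + 2*x*cos(x^2 + 2*x + 1) - 2*sin(x^2 + 2*x + 1) + 2*cos(x^2 + 2*x + 1)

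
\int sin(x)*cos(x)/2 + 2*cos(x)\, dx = (sin(x) + 4)^2/4 + C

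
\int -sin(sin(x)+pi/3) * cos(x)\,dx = cos(sin(x) + pi/3) + C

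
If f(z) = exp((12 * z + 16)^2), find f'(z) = 288*z*exp(144*z^2 + 384*z + 256) + 384*exp(144*z^2 + 384*z + 256)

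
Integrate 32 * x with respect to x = 16*x^2 + C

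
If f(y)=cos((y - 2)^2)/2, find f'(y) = (2 - y)*sin(y^2 - 4*y + 4)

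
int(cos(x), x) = sin(x) + C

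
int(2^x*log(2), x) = 2^x + C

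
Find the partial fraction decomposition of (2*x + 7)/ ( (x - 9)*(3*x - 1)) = -23/(26*(3*x - 1)) + 25/(26*(x - 9))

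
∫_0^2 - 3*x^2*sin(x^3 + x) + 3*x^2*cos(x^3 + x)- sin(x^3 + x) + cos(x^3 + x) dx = -1 + cos(10) + sin(10)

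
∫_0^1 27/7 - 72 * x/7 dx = -9/7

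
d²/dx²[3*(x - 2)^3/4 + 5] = 9*x/2 - 9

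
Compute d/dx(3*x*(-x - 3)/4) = -3*x/2 - 9/4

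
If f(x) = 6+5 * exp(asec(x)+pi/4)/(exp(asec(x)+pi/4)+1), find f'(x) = 5*exp(asec(x) + pi/4)/(x^2*sqrt(1 - 1/x^2)*exp(pi/2)*exp(2*asec(x)) + 2*x^2*sqrt(1 - 1/x^2)*exp(pi/4)*exp(asec(x)) + x^2*sqrt(1 - 1/x^2))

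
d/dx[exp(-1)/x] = -exp(-1)/x^2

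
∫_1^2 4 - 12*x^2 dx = -24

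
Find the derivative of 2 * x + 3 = 2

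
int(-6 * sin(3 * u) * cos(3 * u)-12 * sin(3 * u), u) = (cos(3*u) + 2)^2 + C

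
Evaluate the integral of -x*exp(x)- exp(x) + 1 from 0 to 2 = 2 - 2*exp(2)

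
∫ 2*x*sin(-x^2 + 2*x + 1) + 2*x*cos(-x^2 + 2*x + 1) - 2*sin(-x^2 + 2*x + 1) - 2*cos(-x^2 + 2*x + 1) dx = sin((x - 1)^2 - 2) + cos((x - 1)^2 - 2) + C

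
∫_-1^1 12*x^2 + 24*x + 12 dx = 32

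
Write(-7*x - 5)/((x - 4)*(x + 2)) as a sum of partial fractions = -3/(2*(x + 2)) - 11/(2*(x - 4))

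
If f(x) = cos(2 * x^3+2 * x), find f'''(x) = 216*x^6*sin(2*x^3 + 2*x) + 216*x^4*sin(2*x^3 + 2*x) - 216*x^3*cos(2*x^3 + 2*x) + 72*x^2*sin(2*x^3 + 2*x) - 72*x*cos(2*x^3 + 2*x) - 4*sin(2*x^3 + 2*x)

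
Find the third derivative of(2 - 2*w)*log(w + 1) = (2*w + 10)/(w^3 + 3*w^2 + 3*w + 1)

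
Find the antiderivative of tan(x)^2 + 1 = tan(x) + C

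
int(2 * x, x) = x^2 + C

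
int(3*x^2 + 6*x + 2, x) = x^3 + 3*x^2 + 2*x + C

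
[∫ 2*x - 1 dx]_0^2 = 2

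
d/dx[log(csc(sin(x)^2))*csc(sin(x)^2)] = -2*(log(1/sin(sin(x)^2)) + 1)*sin(x)*cos(x)*cos(sin(x)^2)/sin(sin(x)^2)^2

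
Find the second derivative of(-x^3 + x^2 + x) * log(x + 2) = (-6*x^3*log(x + 2) - 5*x^3 - 22*x^2*log(x + 2) - 9*x^2 - 16*x*log(x + 2) + 9*x + 8*log(x + 2) + 4)/(x^2 + 4*x + 4)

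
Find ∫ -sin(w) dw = cos(w) + C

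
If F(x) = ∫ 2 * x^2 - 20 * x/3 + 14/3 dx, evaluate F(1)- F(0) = 2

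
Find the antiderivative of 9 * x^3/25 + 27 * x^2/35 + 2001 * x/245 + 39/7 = 9*x^4/100 + 9*x^3/35 + 2001*x^2/490 + 39*x/7 + C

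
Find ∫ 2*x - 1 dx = x^2 - x + C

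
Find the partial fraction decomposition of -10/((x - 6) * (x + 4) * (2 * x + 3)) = 8/(15*(2*x + 3)) - 1/(5*(x + 4)) - 1/(15*(x - 6))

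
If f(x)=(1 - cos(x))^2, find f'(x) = 2*sin(x) - sin(2*x)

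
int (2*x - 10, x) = x^2 - 10*x + C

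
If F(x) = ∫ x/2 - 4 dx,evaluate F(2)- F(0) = -7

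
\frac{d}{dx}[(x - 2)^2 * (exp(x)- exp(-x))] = (x^2*exp(2*x) + x^2 - 2*x*exp(2*x) - 6*x + 8)*exp(-x)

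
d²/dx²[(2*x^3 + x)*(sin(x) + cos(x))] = sqrt(2)*(-2*x^3*sin(x + pi/4) + 12*x^2*cos(x + pi/4) + 11*x*sin(x + pi/4) + 2*cos(x + pi/4))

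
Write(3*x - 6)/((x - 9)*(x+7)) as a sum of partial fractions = 27/(16*(x + 7)) + 21/(16*(x - 9))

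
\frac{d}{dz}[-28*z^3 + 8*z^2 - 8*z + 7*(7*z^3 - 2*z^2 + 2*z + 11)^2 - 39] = 2058*z^5 - 980*z^4 + 896*z^3 + 2982*z^2 - 544*z + 300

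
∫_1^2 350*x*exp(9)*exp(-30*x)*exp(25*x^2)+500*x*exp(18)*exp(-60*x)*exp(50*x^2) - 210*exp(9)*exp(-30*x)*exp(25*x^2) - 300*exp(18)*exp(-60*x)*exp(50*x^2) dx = -5*exp(8) - 7*exp(4) + 7*exp(49) + 5*exp(98)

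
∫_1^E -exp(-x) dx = -exp(-1) + exp(-E)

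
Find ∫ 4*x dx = 2*x^2 + C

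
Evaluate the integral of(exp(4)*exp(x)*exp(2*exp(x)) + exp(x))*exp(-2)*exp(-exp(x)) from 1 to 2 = -exp(2 + E) - exp(-exp(2) - 2) + exp(-E - 2) + exp(2 + exp(2))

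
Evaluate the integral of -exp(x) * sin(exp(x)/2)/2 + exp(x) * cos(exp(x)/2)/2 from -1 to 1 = sqrt(2)*(-sin((2*exp(-1) + pi)/4) + sin((pi + 2*E)/4))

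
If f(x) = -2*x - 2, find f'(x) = -2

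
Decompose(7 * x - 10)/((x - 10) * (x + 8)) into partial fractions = 11/(3*(x + 8)) + 10/(3*(x - 10))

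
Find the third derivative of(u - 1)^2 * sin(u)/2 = -u^2*cos(u)/2 - 3*u*sin(u) + u*cos(u) + 3*sin(u) + 5*cos(u)/2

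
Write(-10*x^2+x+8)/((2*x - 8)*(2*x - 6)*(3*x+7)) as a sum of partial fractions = -439/(1216*(3*x + 7)) + 79/(64*(x - 3)) - 37/(19*(x - 4))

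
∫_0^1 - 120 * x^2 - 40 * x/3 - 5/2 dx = -295/6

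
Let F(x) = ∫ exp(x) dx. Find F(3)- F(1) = -E + exp(3)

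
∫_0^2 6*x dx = 12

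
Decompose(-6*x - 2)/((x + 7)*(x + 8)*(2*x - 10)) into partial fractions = 23/(13*(x + 8)) - 5/(3*(x + 7)) - 4/(39*(x - 5))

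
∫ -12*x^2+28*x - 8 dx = -4*x^3 + 14*x^2 - 8*x + C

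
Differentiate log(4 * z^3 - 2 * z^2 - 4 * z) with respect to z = (6*z^2 - 2*z - 2)/(2*z^3 - z^2 - 2*z)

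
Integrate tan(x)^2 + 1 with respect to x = tan(x) + C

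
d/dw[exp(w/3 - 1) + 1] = exp(w/3 - 1)/3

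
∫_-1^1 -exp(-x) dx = -E + exp(-1)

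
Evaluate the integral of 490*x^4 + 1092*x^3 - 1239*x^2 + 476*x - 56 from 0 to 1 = 140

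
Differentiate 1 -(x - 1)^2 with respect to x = 2 - 2*x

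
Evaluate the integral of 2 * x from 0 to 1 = 1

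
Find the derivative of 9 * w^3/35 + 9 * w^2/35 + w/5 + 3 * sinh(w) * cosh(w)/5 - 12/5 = 27*w^2/35 + 18*w/35 + 3*cosh(2*w)/5 + 1/5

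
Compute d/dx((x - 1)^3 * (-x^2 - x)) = -5*x^4 + 8*x^3 - 4*x + 1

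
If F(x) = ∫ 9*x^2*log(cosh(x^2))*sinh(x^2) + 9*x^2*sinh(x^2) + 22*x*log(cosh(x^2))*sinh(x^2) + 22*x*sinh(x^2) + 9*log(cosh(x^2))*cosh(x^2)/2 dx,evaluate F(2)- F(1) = -31*log(cosh(1))*cosh(1)/2 + 20*log(cosh(4))*cosh(4)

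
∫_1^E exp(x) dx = -E + exp(E)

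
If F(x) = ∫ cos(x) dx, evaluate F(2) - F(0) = sin(2)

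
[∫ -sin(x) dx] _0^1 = -1 + cos(1)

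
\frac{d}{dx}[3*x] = 3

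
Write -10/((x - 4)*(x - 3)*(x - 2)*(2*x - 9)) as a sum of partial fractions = -16/(3*(2*x - 9)) + 1/(x - 2) - 10/(3*(x - 3)) + 5/(x - 4)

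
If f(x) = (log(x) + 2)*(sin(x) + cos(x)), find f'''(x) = sqrt(2)*(-x^3*log(x)*cos(x + pi/4) - 2*x^3*cos(x + pi/4) - 3*x^2*sin(x + pi/4) - 3*x*cos(x + pi/4) + 2*sin(x + pi/4))/x^3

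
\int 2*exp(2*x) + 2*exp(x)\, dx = (exp(x) + 1)^2 + C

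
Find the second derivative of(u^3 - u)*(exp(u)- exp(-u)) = (u^3*exp(2*u) - u^3 + 6*u^2*exp(2*u) + 6*u^2 + 5*u*exp(2*u) - 5*u - 2*exp(2*u) - 2)*exp(-u)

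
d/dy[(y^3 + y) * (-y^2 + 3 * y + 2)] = -5*y^4 + 12*y^3 + 3*y^2 + 6*y + 2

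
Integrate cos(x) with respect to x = sin(x) + C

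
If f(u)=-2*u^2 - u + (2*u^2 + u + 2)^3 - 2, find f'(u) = 48*u^5 + 60*u^4 + 120*u^3 + 75*u^2 + 56*u + 11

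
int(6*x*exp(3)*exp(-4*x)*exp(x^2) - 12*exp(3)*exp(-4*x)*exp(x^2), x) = 3*exp((x - 2)^2 - 1) + C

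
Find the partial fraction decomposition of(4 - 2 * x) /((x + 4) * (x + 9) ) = -22/(5*(x + 9)) + 12/(5*(x + 4))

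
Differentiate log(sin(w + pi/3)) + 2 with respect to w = 1/tan(w + pi/3)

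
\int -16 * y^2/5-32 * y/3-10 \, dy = -16*y^3/15 - 16*y^2/3 - 10*y + C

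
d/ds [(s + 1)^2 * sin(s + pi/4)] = s^2*cos(s + pi/4) + 2*s*sin(s + pi/4) + 2*s*cos(s + pi/4) + 2*sin(s + pi/4) + cos(s + pi/4)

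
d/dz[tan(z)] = cos(z)^(-2)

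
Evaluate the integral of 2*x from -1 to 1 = 0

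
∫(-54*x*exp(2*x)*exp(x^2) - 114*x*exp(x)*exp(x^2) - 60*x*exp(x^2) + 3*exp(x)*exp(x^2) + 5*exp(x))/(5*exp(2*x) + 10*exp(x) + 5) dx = -(9*exp(x) + 10)*(3*exp(x^2) + 5)/(5*exp(x) + 5) + C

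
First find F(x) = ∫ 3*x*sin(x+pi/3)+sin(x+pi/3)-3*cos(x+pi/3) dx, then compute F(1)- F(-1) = -2*sqrt(3)*cos(pi/6 + 1)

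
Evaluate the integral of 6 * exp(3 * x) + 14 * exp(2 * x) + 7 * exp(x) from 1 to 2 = -2*(1 + E)^3 - (1 + E)^2 - exp(2) + E + (1 + exp(2))^2 + 2*(1 + exp(2))^3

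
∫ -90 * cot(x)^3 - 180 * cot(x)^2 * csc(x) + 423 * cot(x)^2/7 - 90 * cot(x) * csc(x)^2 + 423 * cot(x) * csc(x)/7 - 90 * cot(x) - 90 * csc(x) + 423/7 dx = 5*(3*cot(x) + 3*csc(x) - 2)^2 - 3*cot(x)/7 - 3*csc(x)/7 + C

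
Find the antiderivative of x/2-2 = x^2/4 - 2*x + C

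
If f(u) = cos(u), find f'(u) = -sin(u)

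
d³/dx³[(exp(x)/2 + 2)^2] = 2*exp(2*x) + 2*exp(x)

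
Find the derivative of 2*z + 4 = 2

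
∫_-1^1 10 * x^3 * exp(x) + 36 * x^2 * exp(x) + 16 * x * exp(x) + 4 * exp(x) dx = 8*exp(-1) + 20*E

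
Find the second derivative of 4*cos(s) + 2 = -4*cos(s)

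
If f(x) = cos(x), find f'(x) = -sin(x)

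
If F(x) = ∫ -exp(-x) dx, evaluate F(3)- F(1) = -exp(-1) + exp(-3)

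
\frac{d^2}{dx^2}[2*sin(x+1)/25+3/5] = -2*sin(x + 1)/25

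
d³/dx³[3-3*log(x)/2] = -3/x^3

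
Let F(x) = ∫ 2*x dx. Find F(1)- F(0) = 1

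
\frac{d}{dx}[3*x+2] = 3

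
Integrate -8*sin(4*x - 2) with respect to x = 2*cos(4*x - 2) + C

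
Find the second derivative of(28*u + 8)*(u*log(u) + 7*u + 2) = (56*u*log(u) + 476*u + 8)/u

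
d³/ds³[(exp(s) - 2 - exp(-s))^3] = (27*exp(6*s) - 48*exp(5*s) + 9*exp(4*s) + 9*exp(2*s) + 48*exp(s) + 27)*exp(-3*s)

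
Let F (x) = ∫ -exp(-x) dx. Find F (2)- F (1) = -exp(-1) + exp(-2)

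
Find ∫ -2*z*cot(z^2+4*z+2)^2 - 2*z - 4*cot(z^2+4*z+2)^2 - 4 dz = cot((z + 2)^2 - 2) + C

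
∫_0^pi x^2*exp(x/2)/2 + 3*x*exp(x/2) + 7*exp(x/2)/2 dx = -3 + (2 + (1 + pi)^2)*exp(pi/2)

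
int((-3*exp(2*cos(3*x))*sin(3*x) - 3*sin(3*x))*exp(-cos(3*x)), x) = 2*sinh(cos(3*x)) + C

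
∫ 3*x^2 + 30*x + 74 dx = x^3 + 15*x^2 + 74*x + C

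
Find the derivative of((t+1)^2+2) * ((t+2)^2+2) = 4*t^3 + 18*t^2 + 34*t + 24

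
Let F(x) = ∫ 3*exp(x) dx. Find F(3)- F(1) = -3*E + 3*exp(3)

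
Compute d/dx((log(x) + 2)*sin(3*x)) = (3*x*log(x)*cos(3*x) + 6*x*cos(3*x) + sin(3*x))/x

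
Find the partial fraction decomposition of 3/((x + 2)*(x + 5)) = -1/(x + 5) + 1/(x + 2)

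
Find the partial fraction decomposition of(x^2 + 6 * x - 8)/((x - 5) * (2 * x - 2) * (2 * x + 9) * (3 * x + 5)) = -411/(5440*(3*x + 5)) + 59/(3553*(2*x + 9)) + 1/(704*(x - 1)) + 47/(3040*(x - 5))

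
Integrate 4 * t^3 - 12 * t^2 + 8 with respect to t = t^4 - 4*t^3 + 8*t + C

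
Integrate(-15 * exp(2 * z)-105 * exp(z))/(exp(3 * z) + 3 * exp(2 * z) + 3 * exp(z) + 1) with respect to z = 15*(exp(z) + 4)/(exp(2*z) + 2*exp(z) + 1) + C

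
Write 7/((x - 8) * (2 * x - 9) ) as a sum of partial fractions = -2/(2*x - 9) + 1/(x - 8)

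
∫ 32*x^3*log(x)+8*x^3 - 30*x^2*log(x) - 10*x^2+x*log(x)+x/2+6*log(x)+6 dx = x*(16*x^3 - 20*x^2 + x + 12)*log(x)/2 + C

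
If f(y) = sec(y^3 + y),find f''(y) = 18*y^4*tan(y^3 + y)^2*sec(y^3 + y) + 9*y^4*sec(y^3 + y) + 12*y^2*tan(y^3 + y)^2*sec(y^3 + y) + 6*y^2*sec(y^3 + y) + 6*y*tan(y^3 + y)*sec(y^3 + y) + 2*tan(y^3 + y)^2*sec(y^3 + y) + sec(y^3 + y)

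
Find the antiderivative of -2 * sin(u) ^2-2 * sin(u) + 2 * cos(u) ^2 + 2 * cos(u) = (sqrt(2)*sin(u + pi/4) + 1)^2 + C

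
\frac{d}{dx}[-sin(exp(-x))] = exp(-x)*cos(exp(-x))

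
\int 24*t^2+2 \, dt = 8*t^3 + 2*t + C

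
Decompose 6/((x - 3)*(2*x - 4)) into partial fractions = -3/(x - 2) + 3/(x - 3)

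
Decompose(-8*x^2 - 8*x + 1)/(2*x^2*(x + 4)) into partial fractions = -95/(32*(x + 4)) - 33/(32*x) + 1/(8*x^2)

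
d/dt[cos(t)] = -sin(t)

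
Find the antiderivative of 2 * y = y^2 + C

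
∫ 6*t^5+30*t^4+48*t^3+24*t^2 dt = t^6 + 6*t^5 + 12*t^4 + 8*t^3 + C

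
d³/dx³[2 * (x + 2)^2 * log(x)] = (4*x^2 - 8*x + 16)/x^3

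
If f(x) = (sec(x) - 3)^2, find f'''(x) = 2*(3 - 4/cos(x) - 18/cos(x)^2 + 12/cos(x)^3)*sin(x)/cos(x)^2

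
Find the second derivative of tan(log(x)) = (2*sin(log(x))/cos(log(x)) - 1)/(x^2*cos(log(x))^2)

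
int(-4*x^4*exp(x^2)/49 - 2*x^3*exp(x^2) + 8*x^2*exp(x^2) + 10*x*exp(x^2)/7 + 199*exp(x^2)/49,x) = (x + 28)*(-2*x^2 + 7*x + 3)*exp(x^2)/49 + C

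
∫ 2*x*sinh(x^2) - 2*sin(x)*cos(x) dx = cos(x)^2 + cosh(x^2) + C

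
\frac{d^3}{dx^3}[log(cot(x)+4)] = 2*(-17*tan(x)^3 + 4*tan(x)^2 - 65*tan(x) - 8 - 49/tan(x) - 12/tan(x)^2 - 1/tan(x)^3)/(4*tan(x) + 1)^3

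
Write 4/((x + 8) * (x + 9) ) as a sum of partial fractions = -4/(x + 9) + 4/(x + 8)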